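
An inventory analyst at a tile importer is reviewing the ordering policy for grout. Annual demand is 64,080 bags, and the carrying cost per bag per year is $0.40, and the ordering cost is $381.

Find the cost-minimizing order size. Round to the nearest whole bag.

Q* = √(2·D·S / H) = √(2·64,080·381 / 0.4) = √122,072,400.0 ≈ 11,048.64

11,049 bags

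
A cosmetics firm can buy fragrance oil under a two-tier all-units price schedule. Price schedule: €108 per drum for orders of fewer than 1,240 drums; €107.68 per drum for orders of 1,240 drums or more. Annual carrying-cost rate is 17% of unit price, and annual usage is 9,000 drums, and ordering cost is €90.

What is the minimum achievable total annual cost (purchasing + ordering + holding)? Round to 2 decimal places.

€977,453.73

H₁ = 17%×€108 = €18.3600;  H₂ = 17%×€107.68 = €18.3056
EOQ₁ = √(2×9,000×90/18.3600) = 297.04  (< 1,240, feasible at tier 1)
EOQ₂ = √(2×9,000×90/18.3056) = 297.49  (< 1,240 → use Q = 1,240 at tier-2 price)
TC(tier 1 (EOQ₁), Q≈297.0) = €977,453.73
TC(tier 2, Q≈1,240.0) = €981,122.70
Minimum at tier 1 (EOQ₁): €977,453.73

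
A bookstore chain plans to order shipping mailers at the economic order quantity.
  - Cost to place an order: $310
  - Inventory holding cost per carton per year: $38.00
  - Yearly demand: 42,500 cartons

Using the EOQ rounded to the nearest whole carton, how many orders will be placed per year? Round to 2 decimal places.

2DS/H = 2·42,500·310/38 = 693,421.05
EOQ = √693,421.05 ≈ 832.72 → Q = 833
Orders per year = D/Q = 42,500 / 833 = 51.020

51.02 orders per year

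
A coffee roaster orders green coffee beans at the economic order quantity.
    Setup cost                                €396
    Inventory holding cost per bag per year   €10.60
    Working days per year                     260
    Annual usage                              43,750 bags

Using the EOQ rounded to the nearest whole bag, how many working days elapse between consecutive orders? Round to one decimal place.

EOQ = √(2DS/H) = √(2 × 43,750 × 396 / 10.6)
    = √(3,268,867.92) ≈ 1,808.00 → Q = 1,808 bags
Days between orders = 260 / (D/Q) = 260 / 24.198 ≈ 10.745

10.7 days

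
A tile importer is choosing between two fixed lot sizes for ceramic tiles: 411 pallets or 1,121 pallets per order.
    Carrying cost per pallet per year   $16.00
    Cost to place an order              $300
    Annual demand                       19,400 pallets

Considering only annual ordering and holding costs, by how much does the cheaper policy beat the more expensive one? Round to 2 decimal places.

For each Q, cost = (D/Q)·S + (Q/2)·H.
TC(411) = (19,400/411)×300 + (411/2)×16 = $17,448.58
TC(1,121) = (19,400/1,121)×300 + (1,121/2)×16 = $14,159.79
|ΔTC| = |$17,448.58 − $14,159.79| = $3,288.79

$3,288.79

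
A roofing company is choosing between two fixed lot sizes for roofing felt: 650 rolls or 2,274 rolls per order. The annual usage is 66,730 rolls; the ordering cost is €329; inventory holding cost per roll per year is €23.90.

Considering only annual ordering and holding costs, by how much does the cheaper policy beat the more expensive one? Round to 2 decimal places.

Annual cost at Q: ordering D·S/Q plus holding Q·H/2.
TC(650) = (66,730/650)×329 + (650/2)×23.9 = €41,543.15
TC(2,274) = (66,730/2,274)×329 + (2,274/2)×23.9 = €36,828.73
|ΔTC| = |€41,543.15 − €36,828.73| = €4,714.42

€4,714.42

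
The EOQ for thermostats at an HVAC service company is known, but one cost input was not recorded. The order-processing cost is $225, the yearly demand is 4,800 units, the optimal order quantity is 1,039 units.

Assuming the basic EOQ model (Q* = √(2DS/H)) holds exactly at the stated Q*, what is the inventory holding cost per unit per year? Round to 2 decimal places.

EOQ relation: Q² = 2DS/H, so rearrange for the unknown.
H = 2DS / Q² = 2 × 4,800 × 225 / 1,039² = 2.0009

$2.00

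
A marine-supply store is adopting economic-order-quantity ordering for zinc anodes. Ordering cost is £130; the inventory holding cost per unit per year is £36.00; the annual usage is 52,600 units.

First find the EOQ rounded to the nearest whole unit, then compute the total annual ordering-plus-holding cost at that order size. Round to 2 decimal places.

2DS/H = 2·52,600·130/36 = 379,888.89
EOQ = √379,888.89 ≈ 616.35 → Q = 616 units
Orders/yr = 52,600/616 = 85.390; ordering cost = 85.390 × £130 = £11,100.65
Average inventory = 616/2 = 308; holding cost = 308 × £36 = £11,088.00
Total = £11,100.65 + £11,088.00 = £22,188.65

£22,188.65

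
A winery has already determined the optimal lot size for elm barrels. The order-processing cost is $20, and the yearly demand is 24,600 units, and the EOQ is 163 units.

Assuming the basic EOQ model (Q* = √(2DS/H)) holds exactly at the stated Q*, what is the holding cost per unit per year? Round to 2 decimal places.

$37.04

From Q* = √(2DS/H) ⇒ Q*² = 2DS/H.
H = 2DS / Q² = 2 × 24,600 × 20 / 163² = 37.0356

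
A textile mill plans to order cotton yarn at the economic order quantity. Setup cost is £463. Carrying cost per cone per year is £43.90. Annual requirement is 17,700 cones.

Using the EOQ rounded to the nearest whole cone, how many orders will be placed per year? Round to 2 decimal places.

EOQ = √(2DS/H) = √(2 × 17,700 × 463 / 43.9)
    = √(373,353.08) ≈ 611.03 → Q = 611
N = D/Q = 17,700/611 ≈ 28.969 orders/yr

28.97 orders per year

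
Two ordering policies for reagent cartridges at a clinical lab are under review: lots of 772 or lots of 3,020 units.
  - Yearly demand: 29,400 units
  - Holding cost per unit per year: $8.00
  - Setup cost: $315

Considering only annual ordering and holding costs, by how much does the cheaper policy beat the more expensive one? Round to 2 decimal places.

$62.44

TC(Q) = (D/Q)S + (Q/2)H
TC(772) = (29,400/772)×315 + (772/2)×8 = $15,084.11
TC(3,020) = (29,400/3,020)×315 + (3,020/2)×8 = $15,146.56
|ΔTC| = |$15,084.11 − $15,146.56| = $62.44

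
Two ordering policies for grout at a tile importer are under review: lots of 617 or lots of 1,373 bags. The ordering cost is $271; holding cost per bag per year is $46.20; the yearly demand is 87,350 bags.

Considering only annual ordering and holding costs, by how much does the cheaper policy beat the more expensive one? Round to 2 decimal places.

For each Q, cost = (D/Q)·S + (Q/2)·H.
TC(617) = (87,350/617)×271 + (617/2)×46.2 = $52,618.75
TC(1,373) = (87,350/1,373)×271 + (1,373/2)×46.2 = $48,957.27
|ΔTC| = |$52,618.75 − $48,957.27| = $3,661.48

$3,661.48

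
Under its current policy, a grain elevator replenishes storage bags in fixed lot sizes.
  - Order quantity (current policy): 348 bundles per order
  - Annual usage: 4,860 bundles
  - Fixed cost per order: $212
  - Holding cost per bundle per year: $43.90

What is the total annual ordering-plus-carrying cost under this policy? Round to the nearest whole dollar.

$10,599

Annual ordering cost = (D/Q)·S = (4,860/348) × 212 = $2,960.69
Annual holding cost  = (Q/2)·H = (348/2) × 43.9 = $7,638.60
Total = $2,960.69 + $7,638.60 = $10,599.29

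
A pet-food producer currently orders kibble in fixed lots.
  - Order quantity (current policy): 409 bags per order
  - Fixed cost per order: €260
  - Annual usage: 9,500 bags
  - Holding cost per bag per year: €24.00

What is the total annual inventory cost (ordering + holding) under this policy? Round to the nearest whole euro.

€10,947

Annual ordering cost = (D/Q)·S = (9,500/409) × 260 = €6,039.12
Annual holding cost  = (Q/2)·H = (409/2) × 24 = €4,908.00
Total = €6,039.12 + €4,908.00 = €10,947.12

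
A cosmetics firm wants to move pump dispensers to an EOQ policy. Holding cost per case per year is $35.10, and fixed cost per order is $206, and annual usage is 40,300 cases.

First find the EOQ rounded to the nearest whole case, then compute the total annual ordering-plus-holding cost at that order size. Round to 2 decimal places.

Q* = √(2·D·S / H) = √(2·40,300·206 / 35.1) = √473,037.0 ≈ 687.78 → Q = 688 cases
Annual ordering cost = (D/Q)·S = (40,300/688) × 206 = $12,066.57
Annual holding cost  = (Q/2)·H = (688/2) × 35.1 = $12,074.40
Total = $12,066.57 + $12,074.40 = $24,140.97

$24,140.97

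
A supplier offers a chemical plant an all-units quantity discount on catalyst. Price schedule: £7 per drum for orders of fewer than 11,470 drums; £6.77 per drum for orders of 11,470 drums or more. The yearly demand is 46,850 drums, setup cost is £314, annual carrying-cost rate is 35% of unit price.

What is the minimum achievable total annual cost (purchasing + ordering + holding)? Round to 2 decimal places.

£332,046.14

H₁ = 35%×£7 = £2.4500;  H₂ = 35%×£6.77 = £2.3695
EOQ₁ = √(2×46,850×314/2.4500) = 3,465.39  (< 11,470, feasible at tier 1)
EOQ₂ = √(2×46,850×314/2.3695) = 3,523.76  (< 11,470 → use Q = 11,470 at tier-2 price)
TC(tier 1 (EOQ₁), Q≈3,465.4) = £336,440.19
TC(tier 2, Q≈11,470.0) = £332,046.14
Minimum at tier 2: £332,046.14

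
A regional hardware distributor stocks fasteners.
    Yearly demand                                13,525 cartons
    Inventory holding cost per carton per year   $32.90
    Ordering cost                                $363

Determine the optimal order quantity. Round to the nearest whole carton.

546 cartons

Q* = √(2·D·S / H) = √(2·13,525·363 / 32.9) = √298,454.4 ≈ 546.31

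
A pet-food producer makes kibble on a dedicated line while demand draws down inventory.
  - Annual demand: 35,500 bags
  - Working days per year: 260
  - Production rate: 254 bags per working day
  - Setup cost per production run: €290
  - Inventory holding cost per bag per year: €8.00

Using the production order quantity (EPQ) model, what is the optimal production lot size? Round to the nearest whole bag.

2,359 bags

d = 35,500/260 = 136.5385 bags/day;  effective holding cost H(1 − d/p) = 8·(1 − 136.5385/254) = 3.69958
Q* = √(2DS / H_eff) = √(2·35,500·290 / 3.69958) ≈ 2,359.13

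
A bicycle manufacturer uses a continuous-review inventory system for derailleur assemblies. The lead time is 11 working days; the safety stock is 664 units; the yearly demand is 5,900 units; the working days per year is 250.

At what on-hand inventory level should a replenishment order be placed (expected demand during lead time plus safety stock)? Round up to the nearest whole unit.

924 units

Daily demand d = 5,900 / 250 = 23.600 units/day
Demand during lead time = 23.600 × 11 = 259.60
Reorder point = 259.60 + 664 = 923.60 → round up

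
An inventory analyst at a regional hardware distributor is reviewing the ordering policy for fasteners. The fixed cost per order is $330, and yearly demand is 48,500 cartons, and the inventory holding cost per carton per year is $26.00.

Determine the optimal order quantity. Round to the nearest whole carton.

2DS/H = 2·48,500·330/26 = 1,231,153.85
EOQ = √1,231,153.85 ≈ 1,109.57

1,110 cartons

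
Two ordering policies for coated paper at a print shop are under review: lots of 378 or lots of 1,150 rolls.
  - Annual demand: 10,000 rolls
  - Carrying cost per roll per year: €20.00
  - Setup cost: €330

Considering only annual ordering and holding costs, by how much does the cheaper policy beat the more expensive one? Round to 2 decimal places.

Annual cost at Q: ordering D·S/Q plus holding Q·H/2.
TC(378) = (10,000/378)×330 + (378/2)×20 = €12,510.16
TC(1,150) = (10,000/1,150)×330 + (1,150/2)×20 = €14,369.57
Cheaper: Q = 378.  Difference = €1,859.41

€1,859.41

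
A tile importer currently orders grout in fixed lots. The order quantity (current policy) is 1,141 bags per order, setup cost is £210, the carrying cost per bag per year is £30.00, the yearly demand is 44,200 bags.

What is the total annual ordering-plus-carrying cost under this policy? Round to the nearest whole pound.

Ordering: D/Q × S = 44,200/1,141 × £210 = £8,134.97
Holding:  Q/2 × H = 1,141/2 × £30 = £17,115.00
Total = £8,134.97 + £17,115.00 = £25,249.97

£25,250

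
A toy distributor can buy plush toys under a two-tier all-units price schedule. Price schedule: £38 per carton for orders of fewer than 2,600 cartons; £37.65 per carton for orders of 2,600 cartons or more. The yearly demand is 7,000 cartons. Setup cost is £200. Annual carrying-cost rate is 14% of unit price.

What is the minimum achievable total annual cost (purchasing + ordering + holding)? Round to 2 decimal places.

H₁ = 14%×£38 = £5.3200;  H₂ = 14%×£37.65 = £5.2710
EOQ₁ = √(2×7,000×200/5.3200) = 725.48  (< 2,600, feasible at tier 1)
EOQ₂ = √(2×7,000×200/5.2710) = 728.84  (< 2,600 → use Q = 2,600 at tier-2 price)
TC(tier 1 (EOQ₁), Q≈725.5) = £269,859.53
TC(tier 2, Q≈2,600.0) = £270,940.76
Minimum at tier 1 (EOQ₁): £269,859.53

£269,859.53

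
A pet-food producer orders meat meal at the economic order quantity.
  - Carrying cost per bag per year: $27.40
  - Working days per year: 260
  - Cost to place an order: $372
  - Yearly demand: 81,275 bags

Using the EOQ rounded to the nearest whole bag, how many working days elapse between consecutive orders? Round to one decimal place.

Optimal lot size Q* = (2 × 81,275 × $372 / $27.4)^½ ≈ 1,485.56 → Q = 1,486 bags
T = Q/D × 260 days = 1,486/81,275 × 260 = 4.754 days

4.8 days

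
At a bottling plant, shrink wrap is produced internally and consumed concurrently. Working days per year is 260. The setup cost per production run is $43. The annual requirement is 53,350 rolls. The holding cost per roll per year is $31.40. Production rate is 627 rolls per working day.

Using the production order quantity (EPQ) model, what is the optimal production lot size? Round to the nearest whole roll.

466 rolls

d = 53,350/260 = 205.1923 rolls/day;  effective holding cost H(1 − d/p) = 31.4·(1 − 205.1923/627) = 21.12402
Q* = √(2DS / H_eff) = √(2·53,350·43 / 21.12402) ≈ 466.05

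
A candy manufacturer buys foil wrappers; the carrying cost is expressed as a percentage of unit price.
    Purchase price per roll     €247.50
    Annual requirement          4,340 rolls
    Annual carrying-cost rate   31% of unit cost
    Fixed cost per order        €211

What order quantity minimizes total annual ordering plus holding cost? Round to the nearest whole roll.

H = i·C = 0.31 × €247.5 = €76.7250 per roll-year
Optimal lot size Q* = (2 × 4,340 × €211 / €76.725)^½ ≈ 154.50

155 rolls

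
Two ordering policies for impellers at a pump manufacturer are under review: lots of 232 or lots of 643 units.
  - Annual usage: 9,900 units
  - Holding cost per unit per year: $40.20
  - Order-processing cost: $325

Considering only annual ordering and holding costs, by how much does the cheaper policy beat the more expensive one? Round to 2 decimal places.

TC(Q) = (D/Q)S + (Q/2)H
TC(232) = (9,900/232)×325 + (232/2)×40.2 = $18,531.73
TC(643) = (9,900/643)×325 + (643/2)×40.2 = $17,928.19
|ΔTC| = |$18,531.73 − $17,928.19| = $603.55

$603.55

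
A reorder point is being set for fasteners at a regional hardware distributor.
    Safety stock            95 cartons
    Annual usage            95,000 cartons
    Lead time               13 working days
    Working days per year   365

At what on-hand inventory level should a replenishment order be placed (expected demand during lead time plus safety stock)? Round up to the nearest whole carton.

Daily demand d = 95,000 / 365 = 260.274 cartons/day
Demand during lead time = 260.274 × 13 = 3,383.56
Reorder point = 3,383.56 + 95 = 3,478.56 → round up

3,479 cartons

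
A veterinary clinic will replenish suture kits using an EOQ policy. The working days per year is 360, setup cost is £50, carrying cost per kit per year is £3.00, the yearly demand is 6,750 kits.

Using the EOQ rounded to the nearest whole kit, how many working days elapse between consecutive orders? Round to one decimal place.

Optimal lot size Q* = (2 × 6,750 × £50 / £3)^½ ≈ 474.34 → Q = 474 kits
Cycle time = (working days × Q)/D = (360 × 474) / 6,750 = 25.280 days

25.3 days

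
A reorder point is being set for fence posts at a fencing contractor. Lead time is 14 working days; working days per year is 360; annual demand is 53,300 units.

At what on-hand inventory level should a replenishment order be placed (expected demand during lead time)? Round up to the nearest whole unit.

2,073 units

Daily demand d = 53,300 / 360 = 148.056 units/day
Demand during lead time = 148.056 × 14 = 2,072.78
Reorder point = 2,072.78 → round up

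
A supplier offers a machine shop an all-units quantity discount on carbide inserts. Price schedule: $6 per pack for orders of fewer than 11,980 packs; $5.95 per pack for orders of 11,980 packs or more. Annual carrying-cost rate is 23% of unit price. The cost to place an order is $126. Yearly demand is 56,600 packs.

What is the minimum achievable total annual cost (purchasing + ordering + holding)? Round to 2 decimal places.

$344,036.58

H₁ = 23%×$6 = $1.3800;  H₂ = 23%×$5.95 = $1.3685
EOQ₁ = √(2×56,600×126/1.3800) = 3,214.91  (< 11,980, feasible at tier 1)
EOQ₂ = √(2×56,600×126/1.3685) = 3,228.39  (< 11,980 → use Q = 11,980 at tier-2 price)
TC(tier 1 (EOQ₁), Q≈3,214.9) = $344,036.58
TC(tier 2, Q≈11,980.0) = $345,562.61
Minimum at tier 1 (EOQ₁): $344,036.58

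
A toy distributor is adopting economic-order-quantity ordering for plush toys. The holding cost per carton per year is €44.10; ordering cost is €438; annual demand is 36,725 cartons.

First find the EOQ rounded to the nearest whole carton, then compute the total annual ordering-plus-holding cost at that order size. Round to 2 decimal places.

Q* = √(2·D·S / H) = √(2·36,725·438 / 44.1) = √729,503.4 ≈ 854.11 → Q = 854 cartons
Orders/yr = 36,725/854 = 43.004; ordering cost = 43.004 × €438 = €18,835.54
Average inventory = 854/2 = 427; holding cost = 427 × €44.1 = €18,830.70
Total = €18,835.54 + €18,830.70 = €37,666.24

€37,666.24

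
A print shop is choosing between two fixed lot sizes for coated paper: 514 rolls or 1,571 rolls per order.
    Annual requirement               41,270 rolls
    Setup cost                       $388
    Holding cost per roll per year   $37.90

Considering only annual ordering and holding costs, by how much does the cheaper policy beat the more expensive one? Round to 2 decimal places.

$930.36

Annual cost at Q: ordering D·S/Q plus holding Q·H/2.
TC(514) = (41,270/514)×388 + (514/2)×37.9 = $40,893.53
TC(1,571) = (41,270/1,571)×388 + (1,571/2)×37.9 = $39,963.17
|ΔTC| = |$40,893.53 − $39,963.17| = $930.36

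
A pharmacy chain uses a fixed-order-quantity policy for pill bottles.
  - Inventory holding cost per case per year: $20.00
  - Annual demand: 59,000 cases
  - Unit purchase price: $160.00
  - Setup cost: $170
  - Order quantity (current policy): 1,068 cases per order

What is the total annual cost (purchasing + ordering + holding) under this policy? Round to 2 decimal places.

$9,460,071.39

Orders/yr = 59,000/1,068 = 55.243; ordering cost = 55.243 × $170 = $9,391.39
Average inventory = 1,068/2 = 534; holding cost = 534 × $20 = $10,680.00
Purchase cost = D·C = 59,000 × 160 = $9,440,000.00
Total = $9,391.39 + $10,680.00 + $9,440,000.00 = $9,460,071.39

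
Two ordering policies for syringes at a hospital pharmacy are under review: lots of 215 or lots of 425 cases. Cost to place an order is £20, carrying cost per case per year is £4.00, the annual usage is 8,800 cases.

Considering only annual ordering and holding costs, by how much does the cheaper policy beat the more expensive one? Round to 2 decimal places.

TC(Q) = (D/Q)S + (Q/2)H
TC(215) = (8,800/215)×20 + (215/2)×4 = £1,248.60
TC(425) = (8,800/425)×20 + (425/2)×4 = £1,264.12
Lots of 215 are cheaper by £15.51.

£15.51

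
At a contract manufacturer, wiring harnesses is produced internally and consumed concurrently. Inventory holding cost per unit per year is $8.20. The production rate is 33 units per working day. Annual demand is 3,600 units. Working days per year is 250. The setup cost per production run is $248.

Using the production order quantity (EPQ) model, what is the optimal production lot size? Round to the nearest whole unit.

622 units

Daily demand d = 3,600/250 = 14.400; p = 33; 1 − d/p = 0.56364
EPQ = √(2DS / (H(1 − d/p)))
    = √(2 × 3,600 × 248 / (8.2 × 0.56364)) ≈ 621.56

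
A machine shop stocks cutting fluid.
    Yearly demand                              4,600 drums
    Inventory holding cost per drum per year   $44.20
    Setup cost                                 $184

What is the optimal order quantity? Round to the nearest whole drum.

Optimal lot size Q* = (2 × 4,600 × $184 / $44.2)^½ ≈ 195.70

196 drums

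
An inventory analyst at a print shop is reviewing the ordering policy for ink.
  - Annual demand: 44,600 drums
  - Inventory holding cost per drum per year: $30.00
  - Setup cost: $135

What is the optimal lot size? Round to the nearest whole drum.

Optimal lot size Q* = (2 × 44,600 × $135 / $30)^½ ≈ 633.56

634 drums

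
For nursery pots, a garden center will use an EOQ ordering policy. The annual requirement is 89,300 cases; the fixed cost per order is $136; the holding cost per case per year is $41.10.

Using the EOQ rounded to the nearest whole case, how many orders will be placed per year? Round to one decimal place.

116.1 orders per year

2DS/H = 2·89,300·136/41.1 = 590,987.83
EOQ = √590,987.83 ≈ 768.76 → Q = 769
Orders per year = D/Q = 89,300 / 769 = 116.125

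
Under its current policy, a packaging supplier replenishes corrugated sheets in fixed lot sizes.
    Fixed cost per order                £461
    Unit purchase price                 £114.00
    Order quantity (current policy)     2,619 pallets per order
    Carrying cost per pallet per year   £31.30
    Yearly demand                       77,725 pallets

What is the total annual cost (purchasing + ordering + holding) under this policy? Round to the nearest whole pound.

£8,915,319

Ordering: D/Q × S = 77,725/2,619 × £461 = £13,681.26
Holding:  Q/2 × H = 2,619/2 × £31.3 = £40,987.35
Purchase cost = D·C = 77,725 × 114 = £8,860,650.00
Total = £13,681.26 + £40,987.35 + £8,860,650.00 = £8,915,318.61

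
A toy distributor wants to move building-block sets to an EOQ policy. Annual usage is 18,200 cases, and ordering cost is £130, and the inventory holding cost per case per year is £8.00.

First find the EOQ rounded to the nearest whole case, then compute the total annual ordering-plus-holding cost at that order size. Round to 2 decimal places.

Q* = √(2·D·S / H) = √(2·18,200·130 / 8) = √591,500.0 ≈ 769.09 → Q = 769 cases
Annual ordering cost = (D/Q)·S = (18,200/769) × 130 = £3,076.72
Annual holding cost  = (Q/2)·H = (769/2) × 8 = £3,076.00
Total = £3,076.72 + £3,076.00 = £6,152.72

£6,152.72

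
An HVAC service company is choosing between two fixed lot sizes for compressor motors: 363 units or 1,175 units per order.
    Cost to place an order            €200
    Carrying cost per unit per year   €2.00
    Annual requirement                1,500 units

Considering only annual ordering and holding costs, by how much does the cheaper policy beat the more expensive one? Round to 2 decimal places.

€240.87

TC(Q) = (D/Q)S + (Q/2)H
TC(363) = (1,500/363)×200 + (363/2)×2 = €1,189.45
TC(1,175) = (1,500/1,175)×200 + (1,175/2)×2 = €1,430.32
Cheaper: Q = 363.  Difference = €240.87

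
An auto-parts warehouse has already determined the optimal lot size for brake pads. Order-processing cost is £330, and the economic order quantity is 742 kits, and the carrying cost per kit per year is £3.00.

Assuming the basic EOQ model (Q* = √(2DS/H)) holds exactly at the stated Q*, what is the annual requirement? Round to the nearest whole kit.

2,503 kits per year

EOQ relation: Q² = 2DS/H, so rearrange for the unknown.
D = Q²H / (2S) = 742² × 3 / (2 × 330) = 2,502.56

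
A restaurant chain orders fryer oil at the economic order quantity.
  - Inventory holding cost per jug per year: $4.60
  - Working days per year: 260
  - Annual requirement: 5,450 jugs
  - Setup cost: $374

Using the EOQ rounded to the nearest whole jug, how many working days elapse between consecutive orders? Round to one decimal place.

2DS/H = 2·5,450·374/4.6 = 886,217.39
EOQ = √886,217.39 ≈ 941.39 → Q = 941 jugs
Cycle time = (working days × Q)/D = (260 × 941) / 5,450 = 44.892 days

44.9 days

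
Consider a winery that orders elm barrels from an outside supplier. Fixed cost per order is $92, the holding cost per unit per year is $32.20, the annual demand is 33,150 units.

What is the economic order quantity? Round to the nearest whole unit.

435 units

Optimal lot size Q* = (2 × 33,150 × $92 / $32.2)^½ ≈ 435.23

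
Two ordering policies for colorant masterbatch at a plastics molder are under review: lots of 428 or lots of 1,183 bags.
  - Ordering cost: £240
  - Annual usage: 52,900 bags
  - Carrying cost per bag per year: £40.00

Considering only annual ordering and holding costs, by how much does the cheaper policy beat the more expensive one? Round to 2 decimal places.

TC(Q) = (D/Q)S + (Q/2)H
TC(428) = (52,900/428)×240 + (428/2)×40 = £38,223.55
TC(1,183) = (52,900/1,183)×240 + (1,183/2)×40 = £34,392.04
Cheaper: Q = 1,183.  Difference = £3,831.51

£3,831.51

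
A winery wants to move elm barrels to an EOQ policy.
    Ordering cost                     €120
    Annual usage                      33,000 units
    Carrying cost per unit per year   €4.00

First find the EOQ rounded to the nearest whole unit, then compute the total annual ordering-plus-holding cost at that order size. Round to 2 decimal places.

EOQ = √(2DS/H) = √(2 × 33,000 × 120 / 4)
    = √(1,980,000.00) ≈ 1,407.12 → Q = 1,407 units
Orders/yr = 33,000/1,407 = 23.454; ordering cost = 23.454 × €120 = €2,814.50
Average inventory = 1,407/2 = 703.5; holding cost = 703.5 × €4 = €2,814.00
Total = €2,814.50 + €2,814.00 = €5,628.50

€5,628.50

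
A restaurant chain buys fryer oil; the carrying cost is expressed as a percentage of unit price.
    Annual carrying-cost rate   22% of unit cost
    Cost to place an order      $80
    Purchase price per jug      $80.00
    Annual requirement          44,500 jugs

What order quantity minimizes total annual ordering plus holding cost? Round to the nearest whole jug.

Carrying cost H = $80 × 22% = $17.6000/jug/yr
Q* = √(2·D·S / H) = √(2·44,500·80 / 17.6) = √404,545.5 ≈ 636.04

636 jugs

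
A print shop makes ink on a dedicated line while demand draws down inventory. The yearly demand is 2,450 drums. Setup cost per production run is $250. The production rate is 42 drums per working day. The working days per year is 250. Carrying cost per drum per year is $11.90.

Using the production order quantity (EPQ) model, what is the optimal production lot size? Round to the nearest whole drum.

366 drums

d = 2,450/250 = 9.8000 drums/day;  effective holding cost H(1 − d/p) = 11.9·(1 − 9.8000/42) = 9.12333
Q* = √(2DS / H_eff) = √(2·2,450·250 / 9.12333) ≈ 366.43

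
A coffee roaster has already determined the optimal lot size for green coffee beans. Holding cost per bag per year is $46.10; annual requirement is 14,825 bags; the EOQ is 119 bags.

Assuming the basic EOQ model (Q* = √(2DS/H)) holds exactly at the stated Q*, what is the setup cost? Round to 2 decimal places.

Since Q* = (2DS/H)^½, squaring gives Q*²·H = 2DS.
S = Q²H / (2D) = 119² × 46.1 / (2 × 14,825) = 22.0176

$22.02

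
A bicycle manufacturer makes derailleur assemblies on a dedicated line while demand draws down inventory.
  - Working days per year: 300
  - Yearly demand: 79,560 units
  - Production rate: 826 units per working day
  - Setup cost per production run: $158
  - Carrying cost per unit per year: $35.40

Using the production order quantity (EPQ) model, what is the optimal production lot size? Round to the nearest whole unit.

Daily demand d = 79,560/300 = 265.200; p = 826; 1 − d/p = 0.67893
EPQ = √(2DS / (H(1 − d/p)))
    = √(2 × 79,560 × 158 / (35.4 × 0.67893)) ≈ 1,022.76

1,023 units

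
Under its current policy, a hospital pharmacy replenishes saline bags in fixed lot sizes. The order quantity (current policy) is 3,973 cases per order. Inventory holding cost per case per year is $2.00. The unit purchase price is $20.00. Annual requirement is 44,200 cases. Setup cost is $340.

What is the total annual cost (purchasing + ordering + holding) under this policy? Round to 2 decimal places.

$891,755.53

Orders/yr = 44,200/3,973 = 11.125; ordering cost = 11.125 × $340 = $3,782.53
Average inventory = 3,973/2 = 1986.5; holding cost = 1986.5 × $2 = $3,973.00
Purchase cost = D·C = 44,200 × 20 = $884,000.00
Total = $3,782.53 + $3,973.00 + $884,000.00 = $891,755.53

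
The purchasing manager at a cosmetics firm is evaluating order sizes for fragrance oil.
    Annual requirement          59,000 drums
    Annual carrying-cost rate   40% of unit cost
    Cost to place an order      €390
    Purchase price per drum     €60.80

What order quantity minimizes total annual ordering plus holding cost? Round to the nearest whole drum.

1,376 drums

H = i·C = 0.4 × €60.8 = €24.3200 per drum-year
2DS/H = 2·59,000·390/24.32 = 1,892,269.74
EOQ = √1,892,269.74 ≈ 1,375.60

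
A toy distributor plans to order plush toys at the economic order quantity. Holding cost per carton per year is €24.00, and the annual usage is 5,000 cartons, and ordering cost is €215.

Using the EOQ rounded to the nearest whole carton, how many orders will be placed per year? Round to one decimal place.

EOQ = √(2DS/H) = √(2 × 5,000 × 215 / 24)
    = √(89,583.33) ≈ 299.30 → Q = 299
Orders per year = D/Q = 5,000 / 299 = 16.722

16.7 orders per year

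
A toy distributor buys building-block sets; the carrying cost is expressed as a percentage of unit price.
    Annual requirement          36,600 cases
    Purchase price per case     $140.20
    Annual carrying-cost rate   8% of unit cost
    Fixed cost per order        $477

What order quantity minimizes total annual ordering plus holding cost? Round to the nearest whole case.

1,764 cases

Carrying cost H = $140.2 × 8% = $11.2160/case/yr
Q* = √(2·D·S / H) = √(2·36,600·477 / 11.216) = √3,113,088.4 ≈ 1,764.39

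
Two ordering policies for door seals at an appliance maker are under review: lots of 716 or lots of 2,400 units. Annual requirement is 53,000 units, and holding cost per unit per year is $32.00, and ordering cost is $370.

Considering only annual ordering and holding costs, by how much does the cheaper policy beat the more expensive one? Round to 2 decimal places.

$7,726.57

TC(Q) = (D/Q)S + (Q/2)H
TC(716) = (53,000/716)×370 + (716/2)×32 = $38,844.27
TC(2,400) = (53,000/2,400)×370 + (2,400/2)×32 = $46,570.83
Cheaper: Q = 716.  Difference = $7,726.57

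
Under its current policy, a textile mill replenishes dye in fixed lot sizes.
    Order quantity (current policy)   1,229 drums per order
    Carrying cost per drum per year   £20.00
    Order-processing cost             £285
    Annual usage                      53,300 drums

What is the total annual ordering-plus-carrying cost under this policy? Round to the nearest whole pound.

Annual ordering cost = (D/Q)·S = (53,300/1,229) × 285 = £12,360.05
Annual holding cost  = (Q/2)·H = (1,229/2) × 20 = £12,290.00
Total = £12,360.05 + £12,290.00 = £24,650.05

£24,650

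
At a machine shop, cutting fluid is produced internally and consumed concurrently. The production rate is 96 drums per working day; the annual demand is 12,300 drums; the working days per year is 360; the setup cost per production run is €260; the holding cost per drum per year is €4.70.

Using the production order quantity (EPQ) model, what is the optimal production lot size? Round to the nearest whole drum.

1,454 drums

d = 12,300/360 = 34.1667 drums/day;  effective holding cost H(1 − d/p) = 4.7·(1 − 34.1667/96) = 3.02726
Q* = √(2DS / H_eff) = √(2·12,300·260 / 3.02726) ≈ 1,453.55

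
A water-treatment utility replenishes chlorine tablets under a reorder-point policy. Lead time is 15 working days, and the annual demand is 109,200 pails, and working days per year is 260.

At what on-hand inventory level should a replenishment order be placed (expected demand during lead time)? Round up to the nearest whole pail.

6,300 pails

Daily demand d = 109,200 / 260 = 420.000 pails/day
Demand during lead time = 420.000 × 15 = 6,300.00
Reorder point = 6,300.00 → round up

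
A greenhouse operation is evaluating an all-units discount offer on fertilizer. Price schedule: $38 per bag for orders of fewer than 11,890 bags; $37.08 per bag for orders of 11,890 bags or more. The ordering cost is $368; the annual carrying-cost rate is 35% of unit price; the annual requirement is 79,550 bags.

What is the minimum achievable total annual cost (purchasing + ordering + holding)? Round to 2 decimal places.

H₁ = 35%×$38 = $13.3000;  H₂ = 35%×$37.08 = $12.9780
EOQ₁ = √(2×79,550×368/13.3000) = 2,098.13  (< 11,890, feasible at tier 1)
EOQ₂ = √(2×79,550×368/12.9780) = 2,124.00  (< 11,890 → use Q = 11,890 at tier-2 price)
TC(tier 1 (EOQ₁), Q≈2,098.1) = $3,050,805.18
TC(tier 2, Q≈11,890.0) = $3,029,330.31
Minimum at tier 2: $3,029,330.31

$3,029,330.31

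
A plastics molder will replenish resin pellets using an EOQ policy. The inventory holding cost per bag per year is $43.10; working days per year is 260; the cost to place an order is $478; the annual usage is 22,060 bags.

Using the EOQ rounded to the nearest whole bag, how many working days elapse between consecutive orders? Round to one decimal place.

8.3 days

EOQ = √(2DS/H) = √(2 × 22,060 × 478 / 43.1)
    = √(489,312.30) ≈ 699.51 → Q = 700 bags
Cycle time = (working days × Q)/D = (260 × 700) / 22,060 = 8.250 days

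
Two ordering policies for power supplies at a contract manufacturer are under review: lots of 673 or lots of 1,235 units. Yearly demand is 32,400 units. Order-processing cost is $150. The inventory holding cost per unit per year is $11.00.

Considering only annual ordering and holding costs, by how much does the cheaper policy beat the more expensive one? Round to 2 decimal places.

$195.17

TC(Q) = (D/Q)S + (Q/2)H
TC(673) = (32,400/673)×150 + (673/2)×11 = $10,922.90
TC(1,235) = (32,400/1,235)×150 + (1,235/2)×11 = $10,727.72
Cheaper: Q = 1,235.  Difference = $195.17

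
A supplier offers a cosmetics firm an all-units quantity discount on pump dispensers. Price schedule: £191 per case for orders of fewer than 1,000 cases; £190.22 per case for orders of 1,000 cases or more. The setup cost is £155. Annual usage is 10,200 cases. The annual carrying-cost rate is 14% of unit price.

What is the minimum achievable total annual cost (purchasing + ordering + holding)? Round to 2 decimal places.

H₁ = 14%×£191 = £26.7400;  H₂ = 14%×£190.22 = £26.6308
EOQ₁ = √(2×10,200×155/26.7400) = 343.87  (< 1,000, feasible at tier 1)
EOQ₂ = √(2×10,200×155/26.6308) = 344.58  (< 1,000 → use Q = 1,000 at tier-2 price)
TC(tier 1 (EOQ₁), Q≈343.9) = £1,957,395.21
TC(tier 2, Q≈1,000.0) = £1,955,140.40
Minimum at tier 2: £1,955,140.40

£1,955,140.40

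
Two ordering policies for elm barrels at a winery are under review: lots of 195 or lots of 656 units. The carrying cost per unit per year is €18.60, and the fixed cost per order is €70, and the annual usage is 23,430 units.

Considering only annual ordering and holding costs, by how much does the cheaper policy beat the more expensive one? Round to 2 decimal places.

€1,623.32

TC(Q) = (D/Q)S + (Q/2)H
TC(195) = (23,430/195)×70 + (195/2)×18.6 = €10,224.27
TC(656) = (23,430/656)×70 + (656/2)×18.6 = €8,600.95
Cheaper: Q = 656.  Difference = €1,623.32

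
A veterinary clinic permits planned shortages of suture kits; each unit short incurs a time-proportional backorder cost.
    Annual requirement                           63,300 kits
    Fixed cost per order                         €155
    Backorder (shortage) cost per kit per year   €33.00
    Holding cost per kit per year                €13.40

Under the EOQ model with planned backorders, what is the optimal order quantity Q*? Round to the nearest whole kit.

Q* = √(2DS/H) · √((H + b)/b)
   = √(2 × 63,300 × 155 / 13.4) · √((13.4 + 33) / 33)
   = 1,210.125 × 1.1858 ≈ 1,434.94

1,435 kits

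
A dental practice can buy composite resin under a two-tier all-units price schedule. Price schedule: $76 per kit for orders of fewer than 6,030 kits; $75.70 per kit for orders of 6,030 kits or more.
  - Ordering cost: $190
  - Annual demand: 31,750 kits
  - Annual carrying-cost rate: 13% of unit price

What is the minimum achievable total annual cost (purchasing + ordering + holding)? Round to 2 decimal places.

$2,423,917.98

H₁ = 13%×$76 = $9.8800;  H₂ = 13%×$75.70 = $9.8410
EOQ₁ = √(2×31,750×190/9.8800) = 1,105.06  (< 6,030, feasible at tier 1)
EOQ₂ = √(2×31,750×190/9.8410) = 1,107.25  (< 6,030 → use Q = 6,030 at tier-2 price)
TC(tier 1 (EOQ₁), Q≈1,105.1) = $2,423,917.98
TC(tier 2, Q≈6,030.0) = $2,434,146.03
Minimum at tier 1 (EOQ₁): $2,423,917.98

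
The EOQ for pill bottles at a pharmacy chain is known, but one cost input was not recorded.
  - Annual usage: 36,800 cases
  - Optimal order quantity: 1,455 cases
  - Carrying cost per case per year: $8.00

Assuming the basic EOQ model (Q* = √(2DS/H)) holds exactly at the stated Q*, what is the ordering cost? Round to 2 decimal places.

Since Q* = (2DS/H)^½, squaring gives Q*²·H = 2DS.
S = Q²H / (2D) = 1,455² × 8 / (2 × 36,800) = 230.1114

$230.11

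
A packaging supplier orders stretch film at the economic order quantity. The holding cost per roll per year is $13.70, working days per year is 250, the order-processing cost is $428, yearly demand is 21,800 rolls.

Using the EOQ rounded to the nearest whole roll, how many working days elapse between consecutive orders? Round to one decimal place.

EOQ = √(2DS/H) = √(2 × 21,800 × 428 / 13.7)
    = √(1,362,102.19) ≈ 1,167.09 → Q = 1,167 rolls
T = Q/D × 250 days = 1,167/21,800 × 250 = 13.383 days

13.4 days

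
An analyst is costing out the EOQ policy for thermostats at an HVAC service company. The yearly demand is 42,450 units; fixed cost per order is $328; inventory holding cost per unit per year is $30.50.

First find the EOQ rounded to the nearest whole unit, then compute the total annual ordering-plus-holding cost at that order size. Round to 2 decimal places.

$29,143.44

EOQ = √(2DS/H) = √(2 × 42,450 × 328 / 30.5)
    = √(913,022.95) ≈ 955.52 → Q = 956 units
Orders/yr = 42,450/956 = 44.404; ordering cost = 44.404 × $328 = $14,564.44
Average inventory = 956/2 = 478; holding cost = 478 × $30.5 = $14,579.00
Total = $14,564.44 + $14,579.00 = $29,143.44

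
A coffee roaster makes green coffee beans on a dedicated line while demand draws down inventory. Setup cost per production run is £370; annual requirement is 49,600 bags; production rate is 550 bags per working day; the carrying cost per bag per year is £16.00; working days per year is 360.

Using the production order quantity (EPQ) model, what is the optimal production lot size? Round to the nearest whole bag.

1,749 bags

Daily demand d = 49,600/360 = 137.778; p = 550; 1 − d/p = 0.74949
EPQ = √(2DS / (H(1 − d/p)))
    = √(2 × 49,600 × 370 / (16 × 0.74949)) ≈ 1,749.49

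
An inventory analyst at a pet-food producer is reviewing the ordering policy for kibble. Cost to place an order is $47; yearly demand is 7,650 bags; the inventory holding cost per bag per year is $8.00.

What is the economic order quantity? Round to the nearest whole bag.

Q* = √(2·D·S / H) = √(2·7,650·47 / 8) = √89,887.5 ≈ 299.81

300 bags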